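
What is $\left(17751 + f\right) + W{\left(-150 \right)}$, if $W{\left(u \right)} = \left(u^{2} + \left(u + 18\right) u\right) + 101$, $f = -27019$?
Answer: $33133$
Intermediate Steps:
$W{\left(u \right)} = 101 + u^{2} + u \left(18 + u\right)$ ($W{\left(u \right)} = \left(u^{2} + \left(18 + u\right) u\right) + 101 = \left(u^{2} + u \left(18 + u\right)\right) + 101 = 101 + u^{2} + u \left(18 + u\right)$)
$\left(17751 + f\right) + W{\left(-150 \right)} = \left(17751 - 27019\right) + \left(101 + 2 \left(-150\right)^{2} + 18 \left(-150\right)\right) = -9268 + \left(101 + 2 \cdot 22500 - 2700\right) = -9268 + \left(101 + 45000 - 2700\right) = -9268 + 42401 = 33133$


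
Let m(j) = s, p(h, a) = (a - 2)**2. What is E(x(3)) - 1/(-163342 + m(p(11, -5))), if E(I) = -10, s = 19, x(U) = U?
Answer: -1633229/163323 ≈ -10.000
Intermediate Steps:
p(h, a) = (-2 + a)**2
m(j) = 19
E(x(3)) - 1/(-163342 + m(p(11, -5))) = -10 - 1/(-163342 + 19) = -10 - 1/(-163323) = -10 - 1*(-1/163323) = -10 + 1/163323 = -1633229/163323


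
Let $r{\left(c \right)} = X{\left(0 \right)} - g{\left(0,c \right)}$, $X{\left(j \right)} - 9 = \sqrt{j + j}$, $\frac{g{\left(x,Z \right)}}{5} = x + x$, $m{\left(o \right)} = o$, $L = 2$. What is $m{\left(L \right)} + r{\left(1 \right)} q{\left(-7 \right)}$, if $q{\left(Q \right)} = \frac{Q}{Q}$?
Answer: $11$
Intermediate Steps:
$g{\left(x,Z \right)} = 10 x$ ($g{\left(x,Z \right)} = 5 \left(x + x\right) = 5 \cdot 2 x = 10 x$)
$X{\left(j \right)} = 9 + \sqrt{2} \sqrt{j}$ ($X{\left(j \right)} = 9 + \sqrt{j + j} = 9 + \sqrt{2 j} = 9 + \sqrt{2} \sqrt{j}$)
$q{\left(Q \right)} = 1$
$r{\left(c \right)} = 9$ ($r{\left(c \right)} = \left(9 + \sqrt{2} \sqrt{0}\right) - 10 \cdot 0 = \left(9 + \sqrt{2} \cdot 0\right) - 0 = \left(9 + 0\right) + 0 = 9 + 0 = 9$)
$m{\left(L \right)} + r{\left(1 \right)} q{\left(-7 \right)} = 2 + 9 \cdot 1 = 2 + 9 = 11$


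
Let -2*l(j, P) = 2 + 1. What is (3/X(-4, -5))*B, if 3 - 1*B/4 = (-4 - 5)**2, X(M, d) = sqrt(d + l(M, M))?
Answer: 72*I*sqrt(26) ≈ 367.13*I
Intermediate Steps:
l(j, P) = -3/2 (l(j, P) = -(2 + 1)/2 = -1/2*3 = -3/2)
X(M, d) = sqrt(-3/2 + d) (X(M, d) = sqrt(d - 3/2) = sqrt(-3/2 + d))
B = -312 (B = 12 - 4*(-4 - 5)**2 = 12 - 4*(-9)**2 = 12 - 4*81 = 12 - 324 = -312)
(3/X(-4, -5))*B = (3/((sqrt(-6 + 4*(-5))/2)))*(-312) = (3/((sqrt(-6 - 20)/2)))*(-312) = (3/((sqrt(-26)/2)))*(-312) = (3/(((I*sqrt(26))/2)))*(-312) = (3/((I*sqrt(26)/2)))*(-312) = (3*(-I*sqrt(26)/13))*(-312) = -3*I*sqrt(26)/13*(-312) = 72*I*sqrt(26)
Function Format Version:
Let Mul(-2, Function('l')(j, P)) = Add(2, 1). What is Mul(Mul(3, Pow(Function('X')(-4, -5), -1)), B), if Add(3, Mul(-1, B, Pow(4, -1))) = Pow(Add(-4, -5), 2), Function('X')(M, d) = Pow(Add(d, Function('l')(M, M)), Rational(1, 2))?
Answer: Mul(72, I, Pow(26, Rational(1, 2))) ≈ Mul(367.13, I)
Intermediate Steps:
Function('l')(j, P) = Rational(-3, 2) (Function('l')(j, P) = Mul(Rational(-1, 2), Add(2, 1)) = Mul(Rational(-1, 2), 3) = Rational(-3, 2))
Function('X')(M, d) = Pow(Add(Rational(-3, 2), d), Rational(1, 2)) (Function('X')(M, d) = Pow(Add(d, Rational(-3, 2)), Rational(1, 2)) = Pow(Add(Rational(-3, 2), d), Rational(1, 2)))
B = -312 (B = Add(12, Mul(-4, Pow(Add(-4, -5), 2))) = Add(12, Mul(-4, Pow(-9, 2))) = Add(12, Mul(-4, 81)) = Add(12, -324) = -312)
Mul(Mul(3, Pow(Function('X')(-4, -5), -1)), B) = Mul(Mul(3, Pow(Mul(Rational(1, 2), Pow(Add(-6, Mul(4, -5)), Rational(1, 2))), -1)), -312) = Mul(Mul(3, Pow(Mul(Rational(1, 2), Pow(Add(-6, -20), Rational(1, 2))), -1)), -312) = Mul(Mul(3, Pow(Mul(Rational(1, 2), Pow(-26, Rational(1, 2))), -1)), -312) = Mul(Mul(3, Pow(Mul(Rational(1, 2), Mul(I, Pow(26, Rational(1, 2)))), -1)), -312) = Mul(Mul(3, Pow(Mul(Rational(1, 2), I, Pow(26, Rational(1, 2))), -1)), -312) = Mul(Mul(3, Mul(Rational(-1, 13), I, Pow(26, Rational(1, 2)))), -312) = Mul(Mul(Rational(-3, 13), I, Pow(26, Rational(1, 2))), -312) = Mul(72, I, Pow(26, Rational(1, 2)))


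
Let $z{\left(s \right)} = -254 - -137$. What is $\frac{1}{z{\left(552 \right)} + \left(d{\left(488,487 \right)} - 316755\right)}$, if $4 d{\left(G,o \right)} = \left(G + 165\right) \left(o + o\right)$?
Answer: $- \frac{2}{315733} \approx -6.3345 \cdot 10^{-6}$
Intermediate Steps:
$d{\left(G,o \right)} = \frac{o \left(165 + G\right)}{2}$ ($d{\left(G,o \right)} = \frac{\left(G + 165\right) \left(o + o\right)}{4} = \frac{\left(165 + G\right) 2 o}{4} = \frac{2 o \left(165 + G\right)}{4} = \frac{o \left(165 + G\right)}{2}$)
$z{\left(s \right)} = -117$ ($z{\left(s \right)} = -254 + 137 = -117$)
$\frac{1}{z{\left(552 \right)} + \left(d{\left(488,487 \right)} - 316755\right)} = \frac{1}{-117 - \left(316755 - \frac{487 \left(165 + 488\right)}{2}\right)} = \frac{1}{-117 - \left(316755 - \frac{318011}{2}\right)} = \frac{1}{-117 + \left(\frac{318011}{2} - 316755\right)} = \frac{1}{-117 - \frac{315499}{2}} = \frac{1}{- \frac{315733}{2}} = - \frac{2}{315733}$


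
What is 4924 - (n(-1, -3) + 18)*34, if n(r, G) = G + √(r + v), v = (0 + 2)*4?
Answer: 4414 - 34*√7 ≈ 4324.0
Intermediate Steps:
v = 8 (v = 2*4 = 8)
n(r, G) = G + √(8 + r) (n(r, G) = G + √(r + 8) = G + √(8 + r))
4924 - (n(-1, -3) + 18)*34 = 4924 - ((-3 + √(8 - 1)) + 18)*34 = 4924 - ((-3 + √7) + 18)*34 = 4924 - (15 + √7)*34 = 4924 - (510 + 34*√7) = 4924 + (-510 - 34*√7) = 4414 - 34*√7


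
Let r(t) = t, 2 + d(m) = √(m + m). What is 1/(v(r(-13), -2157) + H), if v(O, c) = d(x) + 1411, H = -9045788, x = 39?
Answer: -3014793/27266930498521 - √78/81800791495563 ≈ -1.1057e-7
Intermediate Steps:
d(m) = -2 + √2*√m (d(m) = -2 + √(m + m) = -2 + √(2*m) = -2 + √2*√m)
v(O, c) = 1409 + √78 (v(O, c) = (-2 + √2*√39) + 1411 = (-2 + √78) + 1411 = 1409 + √78)
1/(v(r(-13), -2157) + H) = 1/((1409 + √78) - 9045788) = 1/(-9044379 + √78)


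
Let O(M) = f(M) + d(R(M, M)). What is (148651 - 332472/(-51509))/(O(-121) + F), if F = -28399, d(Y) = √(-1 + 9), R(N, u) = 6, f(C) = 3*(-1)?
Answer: -6396461893943/1222086772246 - 450423343*√2/1222086772246 ≈ -5.2346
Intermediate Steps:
f(C) = -3
d(Y) = 2*√2 (d(Y) = √8 = 2*√2)
O(M) = -3 + 2*√2
(148651 - 332472/(-51509))/(O(-121) + F) = (148651 - 332472/(-51509))/((-3 + 2*√2) - 28399) = (148651 - 332472*(-1/51509))/(-28402 + 2*√2) = (148651 + 332472/51509)/(-28402 + 2*√2) = 7657196831/(51509*(-28402 + 2*√2))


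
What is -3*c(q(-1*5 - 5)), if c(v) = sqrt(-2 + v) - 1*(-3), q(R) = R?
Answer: -9 - 6*I*sqrt(3) ≈ -9.0 - 10.392*I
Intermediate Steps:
c(v) = 3 + sqrt(-2 + v) (c(v) = sqrt(-2 + v) + 3 = 3 + sqrt(-2 + v))
-3*c(q(-1*5 - 5)) = -3*(3 + sqrt(-2 + (-1*5 - 5))) = -3*(3 + sqrt(-2 + (-5 - 5))) = -3*(3 + sqrt(-2 - 10)) = -3*(3 + sqrt(-12)) = -3*(3 + 2*I*sqrt(3)) = -9 - 6*I*sqrt(3)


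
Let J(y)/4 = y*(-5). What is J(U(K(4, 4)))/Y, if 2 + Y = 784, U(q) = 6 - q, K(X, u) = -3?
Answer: -90/391 ≈ -0.23018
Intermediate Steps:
J(y) = -20*y (J(y) = 4*(y*(-5)) = 4*(-5*y) = -20*y)
Y = 782 (Y = -2 + 784 = 782)
J(U(K(4, 4)))/Y = -20*(6 - 1*(-3))/782 = -20*(6 + 3)*(1/782) = -20*9*(1/782) = -180*1/782 = -90/391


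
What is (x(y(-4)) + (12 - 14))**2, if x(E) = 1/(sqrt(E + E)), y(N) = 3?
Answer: (-12 + sqrt(6))**2/36 ≈ 2.5337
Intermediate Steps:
x(E) = sqrt(2)/(2*sqrt(E)) (x(E) = 1/(sqrt(2*E)) = 1/(sqrt(2)*sqrt(E)) = sqrt(2)/(2*sqrt(E)))
(x(y(-4)) + (12 - 14))**2 = (sqrt(2)/(2*sqrt(3)) + (12 - 14))**2 = (sqrt(2)*(sqrt(3)/3)/2 - 2)**2 = (sqrt(6)/6 - 2)**2 = (-2 + sqrt(6)/6)**2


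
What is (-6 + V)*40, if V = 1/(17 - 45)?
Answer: -1690/7 ≈ -241.43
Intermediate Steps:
V = -1/28 (V = 1/(-28) = -1/28 ≈ -0.035714)
(-6 + V)*40 = (-6 - 1/28)*40 = -169/28*40 = -1690/7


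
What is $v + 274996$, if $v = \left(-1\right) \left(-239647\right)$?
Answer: $514643$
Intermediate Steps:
$v = 239647$
$v + 274996 = 239647 + 274996 = 514643$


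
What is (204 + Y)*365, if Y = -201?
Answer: 1095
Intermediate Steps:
(204 + Y)*365 = (204 - 201)*365 = 3*365 = 1095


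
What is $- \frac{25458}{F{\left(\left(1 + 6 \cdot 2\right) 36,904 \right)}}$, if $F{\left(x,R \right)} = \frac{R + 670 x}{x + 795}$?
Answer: $- \frac{16076727}{157232} \approx -102.25$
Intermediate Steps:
$F{\left(x,R \right)} = \frac{R + 670 x}{795 + x}$
$- \frac{25458}{F{\left(\left(1 + 6 \cdot 2\right) 36,904 \right)}} = - \frac{25458}{\frac{1}{795 + \left(1 + 6 \cdot 2\right) 36} \left(904 + 670 \left(1 + 6 \cdot 2\right) 36\right)} = - \frac{25458}{\frac{1}{795 + \left(1 + 12\right) 36} \left(904 + 670 \left(1 + 12\right) 36\right)} = - \frac{25458}{\frac{1}{795 + 13 \cdot 36} \left(904 + 670 \cdot 13 \cdot 36\right)} = - \frac{25458}{\frac{1}{795 + 468} \left(904 + 670 \cdot 468\right)} = - \frac{25458}{\frac{1}{1263} \left(904 + 313560\right)} = - \frac{25458}{\frac{1}{1263} \cdot 314464} = - \frac{25458}{\frac{314464}{1263}} = \left(-25458\right) \frac{1263}{314464} = - \frac{16076727}{157232}$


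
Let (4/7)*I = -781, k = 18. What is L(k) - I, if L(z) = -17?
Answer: 5399/4 ≈ 1349.8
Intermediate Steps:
I = -5467/4 (I = (7/4)*(-781) = -5467/4 ≈ -1366.8)
L(k) - I = -17 - 1*(-5467/4) = -17 + 5467/4 = 5399/4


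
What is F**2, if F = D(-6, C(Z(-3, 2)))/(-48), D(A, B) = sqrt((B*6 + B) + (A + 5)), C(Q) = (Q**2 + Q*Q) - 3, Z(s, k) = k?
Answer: 17/1152 ≈ 0.014757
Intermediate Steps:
C(Q) = -3 + 2*Q**2 (C(Q) = (Q**2 + Q**2) - 3 = 2*Q**2 - 3 = -3 + 2*Q**2)
D(A, B) = sqrt(5 + A + 7*B) (D(A, B) = sqrt((6*B + B) + (5 + A)) = sqrt(7*B + (5 + A)) = sqrt(5 + A + 7*B))
F = -sqrt(34)/48 (F = sqrt(5 - 6 + 7*(-3 + 2*2**2))/(-48) = sqrt(5 - 6 + 7*(-3 + 2*4))*(-1/48) = sqrt(5 - 6 + 7*(-3 + 8))*(-1/48) = sqrt(5 - 6 + 7*5)*(-1/48) = sqrt(5 - 6 + 35)*(-1/48) = sqrt(34)*(-1/48) = -sqrt(34)/48 ≈ -0.12148)
F**2 = (-sqrt(34)/48)**2 = 17/1152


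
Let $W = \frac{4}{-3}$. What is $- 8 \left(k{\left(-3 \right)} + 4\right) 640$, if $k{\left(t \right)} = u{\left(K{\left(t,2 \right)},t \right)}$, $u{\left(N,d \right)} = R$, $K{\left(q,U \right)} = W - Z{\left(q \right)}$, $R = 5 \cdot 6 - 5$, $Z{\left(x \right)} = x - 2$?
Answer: $-148480$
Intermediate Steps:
$Z{\left(x \right)} = -2 + x$
$W = - \frac{4}{3}$ ($W = 4 \left(- \frac{1}{3}\right) = - \frac{4}{3} \approx -1.3333$)
$R = 25$ ($R = 30 - 5 = 25$)
$K{\left(q,U \right)} = \frac{2}{3} - q$ ($K{\left(q,U \right)} = - \frac{4}{3} - \left(-2 + q\right) = \frac{2}{3} - q$)
$u{\left(N,d \right)} = 25$
$k{\left(t \right)} = 25$
$- 8 \left(k{\left(-3 \right)} + 4\right) 640 = - 8 \left(25 + 4\right) 640 = \left(-8\right) 29 \cdot 640 = \left(-232\right) 640 = -148480$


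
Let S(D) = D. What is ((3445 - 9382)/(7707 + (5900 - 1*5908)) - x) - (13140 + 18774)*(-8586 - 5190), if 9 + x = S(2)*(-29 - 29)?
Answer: 3384845241974/7699 ≈ 4.3965e+8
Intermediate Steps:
x = -125 (x = -9 + 2*(-29 - 29) = -9 + 2*(-58) = -9 - 116 = -125)
((3445 - 9382)/(7707 + (5900 - 1*5908)) - x) - (13140 + 18774)*(-8586 - 5190) = ((3445 - 9382)/(7707 + (5900 - 1*5908)) - 1*(-125)) - (13140 + 18774)*(-8586 - 5190) = (-5937/(7707 + (5900 - 5908)) + 125) - 31914*(-13776) = (-5937/(7707 - 8) + 125) - 1*(-439647264) = (-5937/7699 + 125) + 439647264 = 956438/7699 + 439647264 = 3384845241974/7699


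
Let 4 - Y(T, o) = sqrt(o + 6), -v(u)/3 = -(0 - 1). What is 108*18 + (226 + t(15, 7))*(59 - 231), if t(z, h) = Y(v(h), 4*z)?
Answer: -37616 + 172*sqrt(66) ≈ -36219.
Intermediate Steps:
v(u) = -3 (v(u) = -(-3)*(0 - 1) = -(-3)*(-1) = -3*1 = -3)
Y(T, o) = 4 - sqrt(6 + o) (Y(T, o) = 4 - sqrt(o + 6) = 4 - sqrt(6 + o))
t(z, h) = 4 - sqrt(6 + 4*z)
108*18 + (226 + t(15, 7))*(59 - 231) = 108*18 + (226 + (4 - sqrt(6 + 4*15)))*(59 - 231) = 1944 + (226 + (4 - sqrt(6 + 60)))*(-172) = 1944 + (226 + (4 - sqrt(66)))*(-172) = 1944 + (230 - sqrt(66))*(-172) = 1944 + (-39560 + 172*sqrt(66)) = -37616 + 172*sqrt(66)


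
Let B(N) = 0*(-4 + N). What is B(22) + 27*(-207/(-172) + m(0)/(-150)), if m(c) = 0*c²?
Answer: 5589/172 ≈ 32.494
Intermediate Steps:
m(c) = 0
B(N) = 0
B(22) + 27*(-207/(-172) + m(0)/(-150)) = 0 + 27*(-207/(-172) + 0/(-150)) = 0 + 27*(-207*(-1/172) + 0*(-1/150)) = 0 + 27*(207/172 + 0) = 0 + 27*(207/172) = 0 + 5589/172 = 5589/172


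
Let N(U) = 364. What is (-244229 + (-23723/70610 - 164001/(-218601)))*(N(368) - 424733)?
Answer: 533257837325504790169/5145138870 ≈ 1.0364e+11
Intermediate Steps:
(-244229 + (-23723/70610 - 164001/(-218601)))*(N(368) - 424733) = (-244229 + (-23723/70610 - 164001/(-218601)))*(364 - 424733) = (-244229 + (-23723*1/70610 - 164001*(-1/218601)))*(-424369) = (-244229 + (-23723/70610 + 54667/72867))*(-424369) = (-244229 + 2131413029/5145138870)*(-424369) = -1256589989668201/5145138870*(-424369) = 533257837325504790169/5145138870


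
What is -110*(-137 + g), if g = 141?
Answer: -440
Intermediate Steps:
-110*(-137 + g) = -110*(-137 + 141) = -110*4 = -440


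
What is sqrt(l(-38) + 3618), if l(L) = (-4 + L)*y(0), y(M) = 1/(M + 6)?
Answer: sqrt(3611) ≈ 60.092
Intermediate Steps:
y(M) = 1/(6 + M)
l(L) = -2/3 + L/6 (l(L) = (-4 + L)/(6 + 0) = (-4 + L)/6 = (-4 + L)*(1/6) = -2/3 + L/6)
sqrt(l(-38) + 3618) = sqrt((-2/3 + (1/6)*(-38)) + 3618) = sqrt((-2/3 - 19/3) + 3618) = sqrt(-7 + 3618) = sqrt(3611)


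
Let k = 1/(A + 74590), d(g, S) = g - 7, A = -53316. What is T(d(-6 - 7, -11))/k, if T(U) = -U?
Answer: 425480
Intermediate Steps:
d(g, S) = -7 + g
k = 1/21274 (k = 1/(-53316 + 74590) = 1/21274 ≈ 4.7006e-5)
T(d(-6 - 7, -11))/k = (-(-7 + (-6 - 7)))/(1/21274) = -(-7 - 13)*21274 = -1*(-20)*21274 = 20*21274 = 425480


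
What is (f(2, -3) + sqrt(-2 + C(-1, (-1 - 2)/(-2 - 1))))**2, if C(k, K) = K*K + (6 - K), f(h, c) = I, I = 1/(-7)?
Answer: 169/49 ≈ 3.4490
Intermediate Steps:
I = -1/7 ≈ -0.14286
f(h, c) = -1/7
C(k, K) = 6 + K**2 - K (C(k, K) = K**2 + (6 - K) = 6 + K**2 - K)
(f(2, -3) + sqrt(-2 + C(-1, (-1 - 2)/(-2 - 1))))**2 = (-1/7 + sqrt(-2 + (6 + ((-1 - 2)/(-2 - 1))**2 - (-1 - 2)/(-2 - 1))))**2 = (-1/7 + sqrt(-2 + (6 + (-3/(-3))**2 - (-3)/(-3))))**2 = (-1/7 + sqrt(-2 + (6 + (-3*(-1/3))**2 - (-3)*(-1)/3)))**2 = (-1/7 + sqrt(-2 + (6 + 1**2 - 1*1)))**2 = (-1/7 + sqrt(-2 + (6 + 1 - 1)))**2 = (-1/7 + sqrt(-2 + 6))**2 = (-1/7 + sqrt(4))**2 = (-1/7 + 2)**2 = (13/7)**2 = 169/49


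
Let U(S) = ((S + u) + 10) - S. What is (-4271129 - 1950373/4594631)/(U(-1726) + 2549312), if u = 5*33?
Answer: -19624263658772/11713952004297 ≈ -1.6753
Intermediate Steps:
u = 165
U(S) = 175 (U(S) = ((S + 165) + 10) - S = ((165 + S) + 10) - S = (175 + S) - S = 175)
(-4271129 - 1950373/4594631)/(U(-1726) + 2549312) = (-4271129 - 1950373/4594631)/(175 + 2549312) = (-4271129 - 1950373*1/4594631)/2549487 = (-4271129 - 1950373/4594631)*(1/2549487) = -19624263658772/4594631*1/2549487 = -19624263658772/11713952004297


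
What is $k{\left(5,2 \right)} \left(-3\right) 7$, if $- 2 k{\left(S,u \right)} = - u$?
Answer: $-21$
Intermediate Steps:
$k{\left(S,u \right)} = \frac{u}{2}$ ($k{\left(S,u \right)} = - \frac{\left(-1\right) u}{2} = \frac{u}{2}$)
$k{\left(5,2 \right)} \left(-3\right) 7 = \frac{1}{2} \cdot 2 \left(-3\right) 7 = 1 \left(-3\right) 7 = \left(-3\right) 7 = -21$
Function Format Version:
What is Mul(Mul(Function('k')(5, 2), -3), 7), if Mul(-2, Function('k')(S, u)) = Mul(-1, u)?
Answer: -21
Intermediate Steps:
Function('k')(S, u) = Mul(Rational(1, 2), u) (Function('k')(S, u) = Mul(Rational(-1, 2), Mul(-1, u)) = Mul(Rational(1, 2), u))
Mul(Mul(Function('k')(5, 2), -3), 7) = Mul(Mul(Mul(Rational(1, 2), 2), -3), 7) = Mul(Mul(1, -3), 7) = Mul(-3, 7) = -21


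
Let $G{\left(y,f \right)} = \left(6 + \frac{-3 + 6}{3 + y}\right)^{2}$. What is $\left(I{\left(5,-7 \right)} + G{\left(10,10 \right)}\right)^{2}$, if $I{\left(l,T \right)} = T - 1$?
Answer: $\frac{27133681}{28561} \approx 950.03$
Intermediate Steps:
$I{\left(l,T \right)} = -1 + T$ ($I{\left(l,T \right)} = T - 1 = -1 + T$)
$G{\left(y,f \right)} = \left(6 + \frac{3}{3 + y}\right)^{2}$
$\left(I{\left(5,-7 \right)} + G{\left(10,10 \right)}\right)^{2} = \left(\left(-1 - 7\right) + \frac{9 \left(7 + 2 \cdot 10\right)^{2}}{\left(3 + 10\right)^{2}}\right)^{2} = \left(-8 + \frac{9 \left(7 + 20\right)^{2}}{169}\right)^{2} = \left(-8 + 9 \cdot \frac{1}{169} \cdot 27^{2}\right)^{2} = \left(-8 + 9 \cdot \frac{1}{169} \cdot 729\right)^{2} = \left(-8 + \frac{6561}{169}\right)^{2} = \left(\frac{5209}{169}\right)^{2} = \frac{27133681}{28561}$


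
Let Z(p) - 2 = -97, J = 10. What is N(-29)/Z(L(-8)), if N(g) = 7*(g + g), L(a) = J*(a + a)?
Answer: 406/95 ≈ 4.2737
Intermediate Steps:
L(a) = 20*a (L(a) = 10*(a + a) = 10*(2*a) = 20*a)
Z(p) = -95 (Z(p) = 2 - 97 = -95)
N(g) = 14*g (N(g) = 7*(2*g) = 14*g)
N(-29)/Z(L(-8)) = (14*(-29))/(-95) = -406*(-1/95) = 406/95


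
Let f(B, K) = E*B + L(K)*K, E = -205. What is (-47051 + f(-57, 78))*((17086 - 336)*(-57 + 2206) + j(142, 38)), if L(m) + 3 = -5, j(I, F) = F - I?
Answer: -1295483299540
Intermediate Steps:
L(m) = -8 (L(m) = -3 - 5 = -8)
f(B, K) = -205*B - 8*K
(-47051 + f(-57, 78))*((17086 - 336)*(-57 + 2206) + j(142, 38)) = (-47051 + (-205*(-57) - 8*78))*((17086 - 336)*(-57 + 2206) + (38 - 1*142)) = (-47051 + (11685 - 624))*(16750*2149 + (38 - 142)) = (-47051 + 11061)*(35995750 - 104) = -35990*35995646 = -1295483299540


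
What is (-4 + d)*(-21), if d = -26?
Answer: 630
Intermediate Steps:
(-4 + d)*(-21) = (-4 - 26)*(-21) = -30*(-21) = 630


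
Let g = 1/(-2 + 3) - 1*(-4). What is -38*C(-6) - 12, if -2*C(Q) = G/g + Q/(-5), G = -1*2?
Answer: 16/5 ≈ 3.2000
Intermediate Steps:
G = -2
g = 5 (g = 1/1 + 4 = 1 + 4 = 5)
C(Q) = 1/5 + Q/10 (C(Q) = -(-2/5 + Q/(-5))/2 = -(-2*1/5 + Q*(-1/5))/2 = -(-2/5 - Q/5)/2 = 1/5 + Q/10)
-38*C(-6) - 12 = -38*(1/5 + (1/10)*(-6)) - 12 = -38*(1/5 - 3/5) - 12 = -38*(-2/5) - 12 = 76/5 - 12 = 16/5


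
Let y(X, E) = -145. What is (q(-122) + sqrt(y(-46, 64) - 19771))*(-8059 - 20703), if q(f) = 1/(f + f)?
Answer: 14381/122 - 57524*I*sqrt(4979) ≈ 117.88 - 4.059e+6*I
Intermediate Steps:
q(f) = 1/(2*f)
(q(-122) + sqrt(y(-46, 64) - 19771))*(-8059 - 20703) = ((1/2)/(-122) + sqrt(-145 - 19771))*(-8059 - 20703) = ((1/2)*(-1/122) + sqrt(-19916))*(-28762) = (-1/244 + 2*I*sqrt(4979))*(-28762) = 14381/122 - 57524*I*sqrt(4979)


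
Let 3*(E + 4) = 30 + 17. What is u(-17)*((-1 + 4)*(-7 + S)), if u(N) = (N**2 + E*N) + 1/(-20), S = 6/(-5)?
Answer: -222917/100 ≈ -2229.2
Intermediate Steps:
E = 35/3 (E = -4 + (30 + 17)/3 = -4 + (1/3)*47 = -4 + 47/3 = 35/3 ≈ 11.667)
S = -6/5 (S = 6*(-1/5) = -6/5 ≈ -1.2000)
u(N) = -1/20 + N**2 + 35*N/3 (u(N) = (N**2 + 35*N/3) + 1/(-20) = (N**2 + 35*N/3) - 1/20 = -1/20 + N**2 + 35*N/3)
u(-17)*((-1 + 4)*(-7 + S)) = (-1/20 + (-17)**2 + (35/3)*(-17))*((-1 + 4)*(-7 - 6/5)) = (-1/20 + 289 - 595/3)*(3*(-41/5)) = (5437/60)*(-123/5) = -222917/100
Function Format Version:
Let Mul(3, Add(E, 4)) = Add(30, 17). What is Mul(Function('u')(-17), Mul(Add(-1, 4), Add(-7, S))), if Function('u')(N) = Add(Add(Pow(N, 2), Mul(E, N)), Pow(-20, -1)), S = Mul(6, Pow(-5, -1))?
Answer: Rational(-222917, 100) ≈ -2229.2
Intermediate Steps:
E = Rational(35, 3) (E = Add(-4, Mul(Rational(1, 3), Add(30, 17))) = Add(-4, Mul(Rational(1, 3), 47)) = Add(-4, Rational(47, 3)) = Rational(35, 3) ≈ 11.667)
S = Rational(-6, 5) (S = Mul(6, Rational(-1, 5)) = Rational(-6, 5) ≈ -1.2000)
Function('u')(N) = Add(Rational(-1, 20), Pow(N, 2), Mul(Rational(35, 3), N)) (Function('u')(N) = Add(Add(Pow(N, 2), Mul(Rational(35, 3), N)), Pow(-20, -1)) = Add(Add(Pow(N, 2), Mul(Rational(35, 3), N)), Rational(-1, 20)) = Add(Rational(-1, 20), Pow(N, 2), Mul(Rational(35, 3), N)))
Mul(Function('u')(-17), Mul(Add(-1, 4), Add(-7, S))) = Mul(Add(Rational(-1, 20), Pow(-17, 2), Mul(Rational(35, 3), -17)), Mul(Add(-1, 4), Add(-7, Rational(-6, 5)))) = Mul(Add(Rational(-1, 20), 289, Rational(-595, 3)), Mul(3, Rational(-41, 5))) = Mul(Rational(5437, 60), Rational(-123, 5)) = Rational(-222917, 100)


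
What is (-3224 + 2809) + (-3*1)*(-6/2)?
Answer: -406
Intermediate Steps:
(-3224 + 2809) + (-3*1)*(-6/2) = -415 - (-18)/2 = -415 - 3*(-3) = -415 + 9 = -406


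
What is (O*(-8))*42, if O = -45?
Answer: 15120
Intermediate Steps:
(O*(-8))*42 = -45*(-8)*42 = 360*42 = 15120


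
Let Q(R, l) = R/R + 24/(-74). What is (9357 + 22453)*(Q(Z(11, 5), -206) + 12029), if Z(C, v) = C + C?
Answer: 14158567380/37 ≈ 3.8266e+8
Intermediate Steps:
Z(C, v) = 2*C
Q(R, l) = 25/37 (Q(R, l) = 1 + 24*(-1/74) = 1 - 12/37 = 25/37)
(9357 + 22453)*(Q(Z(11, 5), -206) + 12029) = (9357 + 22453)*(25/37 + 12029) = 31810*(445098/37) = 14158567380/37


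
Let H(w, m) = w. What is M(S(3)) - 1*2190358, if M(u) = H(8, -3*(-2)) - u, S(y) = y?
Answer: -2190353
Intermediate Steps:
M(u) = 8 - u
M(S(3)) - 1*2190358 = (8 - 1*3) - 1*2190358 = (8 - 3) - 2190358 = 5 - 2190358 = -2190353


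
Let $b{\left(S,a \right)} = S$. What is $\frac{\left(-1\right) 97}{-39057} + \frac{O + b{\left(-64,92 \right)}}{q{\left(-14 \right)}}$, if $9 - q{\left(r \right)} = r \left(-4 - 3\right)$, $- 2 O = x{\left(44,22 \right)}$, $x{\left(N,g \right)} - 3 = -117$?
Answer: $\frac{282032}{3476073} \approx 0.081135$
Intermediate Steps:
$x{\left(N,g \right)} = -114$ ($x{\left(N,g \right)} = 3 - 117 = -114$)
$O = 57$ ($O = \left(- \frac{1}{2}\right) \left(-114\right) = 57$)
$q{\left(r \right)} = 9 + 7 r$ ($q{\left(r \right)} = 9 - r \left(-4 - 3\right) = 9 - r \left(-7\right) = 9 - - 7 r = 9 + 7 r$)
$\frac{\left(-1\right) 97}{-39057} + \frac{O + b{\left(-64,92 \right)}}{q{\left(-14 \right)}} = \frac{\left(-1\right) 97}{-39057} + \frac{57 - 64}{9 + 7 \left(-14\right)} = \left(-97\right) \left(- \frac{1}{39057}\right) - \frac{7}{9 - 98} = \frac{97}{39057} - \frac{7}{-89} = \frac{97}{39057} - - \frac{7}{89} = \frac{97}{39057} + \frac{7}{89} = \frac{282032}{3476073}$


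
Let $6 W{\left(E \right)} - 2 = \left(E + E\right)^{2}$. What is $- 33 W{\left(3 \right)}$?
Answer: $-209$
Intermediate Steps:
$W{\left(E \right)} = \frac{1}{3} + \frac{2 E^{2}}{3}$ ($W{\left(E \right)} = \frac{1}{3} + \frac{\left(E + E\right)^{2}}{6} = \frac{1}{3} + \frac{\left(2 E\right)^{2}}{6} = \frac{1}{3} + \frac{4 E^{2}}{6} = \frac{1}{3} + \frac{2 E^{2}}{3}$)
$- 33 W{\left(3 \right)} = - 33 \left(\frac{1}{3} + \frac{2 \cdot 3^{2}}{3}\right) = - 33 \left(\frac{1}{3} + \frac{2}{3} \cdot 9\right) = - 33 \left(\frac{1}{3} + 6\right) = \left(-33\right) \frac{19}{3} = -209$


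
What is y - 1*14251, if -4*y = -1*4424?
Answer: -13145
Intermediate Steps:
y = 1106 (y = -(-1)*4424/4 = -1/4*(-4424) = 1106)
y - 1*14251 = 1106 - 1*14251 = 1106 - 14251 = -13145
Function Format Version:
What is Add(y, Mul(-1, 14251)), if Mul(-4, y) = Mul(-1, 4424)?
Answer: -13145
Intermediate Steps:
y = 1106 (y = Mul(Rational(-1, 4), Mul(-1, 4424)) = Mul(Rational(-1, 4), -4424) = 1106)
Add(y, Mul(-1, 14251)) = Add(1106, Mul(-1, 14251)) = Add(1106, -14251) = -13145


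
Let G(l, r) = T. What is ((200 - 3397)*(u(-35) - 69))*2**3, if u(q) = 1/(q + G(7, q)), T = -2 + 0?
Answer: 65321104/37 ≈ 1.7654e+6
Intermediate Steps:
T = -2
G(l, r) = -2
u(q) = 1/(-2 + q) (u(q) = 1/(q - 2) = 1/(-2 + q))
((200 - 3397)*(u(-35) - 69))*2**3 = ((200 - 3397)*(1/(-2 - 35) - 69))*2**3 = -3197*(1/(-37) - 69)*8 = -3197*(-1/37 - 69)*8 = -3197*(-2554/37)*8 = (8165138/37)*8 = 65321104/37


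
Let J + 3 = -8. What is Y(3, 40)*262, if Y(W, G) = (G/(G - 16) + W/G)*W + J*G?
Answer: -2278221/20 ≈ -1.1391e+5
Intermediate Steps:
J = -11 (J = -3 - 8 = -11)
Y(W, G) = -11*G + W*(G/(-16 + G) + W/G) (Y(W, G) = (G/(G - 16) + W/G)*W - 11*G = (G/(-16 + G) + W/G)*W - 11*G = W*(G/(-16 + G) + W/G) - 11*G = -11*G + W*(G/(-16 + G) + W/G))
Y(3, 40)*262 = ((-16*3**2 - 11*40**3 + 176*40**2 + 40*3**2 + 3*40**2)/(40*(-16 + 40)))*262 = ((1/40)*(-16*9 - 11*64000 + 176*1600 + 40*9 + 3*1600)/24)*262 = ((1/40)*(1/24)*(-144 - 704000 + 281600 + 360 + 4800))*262 = ((1/40)*(1/24)*(-417384))*262 = -17391/40*262 = -2278221/20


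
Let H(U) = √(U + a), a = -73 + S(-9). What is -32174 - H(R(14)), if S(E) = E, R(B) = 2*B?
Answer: -32174 - 3*I*√6 ≈ -32174.0 - 7.3485*I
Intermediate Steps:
a = -82 (a = -73 - 9 = -82)
H(U) = √(-82 + U) (H(U) = √(U - 82) = √(-82 + U))
-32174 - H(R(14)) = -32174 - √(-82 + 2*14) = -32174 - √(-82 + 28) = -32174 - √(-54) = -32174 - 3*I*√6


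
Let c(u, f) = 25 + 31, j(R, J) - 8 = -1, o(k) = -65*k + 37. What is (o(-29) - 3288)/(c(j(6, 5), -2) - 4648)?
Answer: 683/2296 ≈ 0.29747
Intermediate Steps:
o(k) = 37 - 65*k
j(R, J) = 7 (j(R, J) = 8 - 1 = 7)
c(u, f) = 56
(o(-29) - 3288)/(c(j(6, 5), -2) - 4648) = ((37 - 65*(-29)) - 3288)/(56 - 4648) = ((37 + 1885) - 3288)/(-4592) = (1922 - 3288)*(-1/4592) = -1366*(-1/4592) = 683/2296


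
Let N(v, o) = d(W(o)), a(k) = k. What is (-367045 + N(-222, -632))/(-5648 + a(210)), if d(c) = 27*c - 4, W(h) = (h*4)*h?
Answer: -42770743/5438 ≈ -7865.2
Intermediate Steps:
W(h) = 4*h² (W(h) = (4*h)*h = 4*h²)
d(c) = -4 + 27*c
N(v, o) = -4 + 108*o² (N(v, o) = -4 + 27*(4*o²) = -4 + 108*o²)
(-367045 + N(-222, -632))/(-5648 + a(210)) = (-367045 + (-4 + 108*(-632)²))/(-5648 + 210) = (-367045 + (-4 + 108*399424))/(-5438) = (-367045 + (-4 + 43137792))*(-1/5438) = (-367045 + 43137788)*(-1/5438) = 42770743*(-1/5438) = -42770743/5438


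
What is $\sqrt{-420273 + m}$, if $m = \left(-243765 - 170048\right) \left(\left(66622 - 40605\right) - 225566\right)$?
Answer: $4 \sqrt{5160971879} \approx 2.8736 \cdot 10^{5}$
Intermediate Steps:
$m = 82575970337$ ($m = - 413813 \left(\left(66622 - 40605\right) - 225566\right) = - 413813 \left(26017 - 225566\right) = \left(-413813\right) \left(-199549\right) = 82575970337$)
$\sqrt{-420273 + m} = \sqrt{-420273 + 82575970337} = \sqrt{82575550064} = 4 \sqrt{5160971879}$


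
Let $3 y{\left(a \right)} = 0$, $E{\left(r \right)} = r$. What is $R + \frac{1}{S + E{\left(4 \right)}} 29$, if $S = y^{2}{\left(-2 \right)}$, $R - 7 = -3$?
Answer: $\frac{45}{4} \approx 11.25$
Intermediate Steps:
$R = 4$ ($R = 7 - 3 = 4$)
$y{\left(a \right)} = 0$ ($y{\left(a \right)} = \frac{1}{3} \cdot 0 = 0$)
$S = 0$ ($S = 0^{2} = 0$)
$R + \frac{1}{S + E{\left(4 \right)}} 29 = 4 + \frac{1}{0 + 4} \cdot 29 = 4 + \frac{1}{4} \cdot 29 = 4 + \frac{29}{4} = \frac{45}{4}$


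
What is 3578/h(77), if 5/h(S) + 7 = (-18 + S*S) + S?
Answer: 21400018/5 ≈ 4.2800e+6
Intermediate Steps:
h(S) = 5/(-25 + S + S²) (h(S) = 5/(-7 + ((-18 + S*S) + S)) = 5/(-7 + ((-18 + S²) + S)) = 5/(-7 + (-18 + S + S²)) = 5/(-25 + S + S²))
3578/h(77) = 3578/((5/(-25 + 77 + 77²))) = 3578/((5/(-25 + 77 + 5929))) = 3578/((5/5981)) = 3578/((5*(1/5981))) = 3578/(5/5981) = 3578*(5981/5) = 21400018/5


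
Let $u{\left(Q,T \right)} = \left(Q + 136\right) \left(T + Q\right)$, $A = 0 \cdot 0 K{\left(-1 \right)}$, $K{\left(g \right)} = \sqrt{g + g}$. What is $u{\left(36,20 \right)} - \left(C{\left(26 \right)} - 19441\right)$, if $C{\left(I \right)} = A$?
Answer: $29073$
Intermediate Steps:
$K{\left(g \right)} = \sqrt{2} \sqrt{g}$ ($K{\left(g \right)} = \sqrt{2 g} = \sqrt{2} \sqrt{g}$)
$A = 0$ ($A = 0 \cdot 0 \sqrt{2} \sqrt{-1} = 0 \sqrt{2} i = 0 i \sqrt{2} = 0$)
$C{\left(I \right)} = 0$
$u{\left(Q,T \right)} = \left(136 + Q\right) \left(Q + T\right)$
$u{\left(36,20 \right)} - \left(C{\left(26 \right)} - 19441\right) = \left(36^{2} + 136 \cdot 36 + 136 \cdot 20 + 36 \cdot 20\right) - \left(0 - 19441\right) = \left(1296 + 4896 + 2720 + 720\right) - -19441 = 9632 + 19441 = 29073$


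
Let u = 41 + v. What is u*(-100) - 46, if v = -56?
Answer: 1454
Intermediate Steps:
u = -15 (u = 41 - 56 = -15)
u*(-100) - 46 = -15*(-100) - 46 = 1500 - 46 = 1454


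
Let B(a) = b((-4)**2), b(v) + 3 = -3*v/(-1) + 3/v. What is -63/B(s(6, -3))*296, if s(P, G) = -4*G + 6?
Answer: -99456/241 ≈ -412.68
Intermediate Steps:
b(v) = -3 + 3*v + 3/v (b(v) = -3 + (-3*v/(-1) + 3/v) = -3 + (-3*v*(-1) + 3/v) = -3 + (3*v + 3/v) = -3 + 3*v + 3/v)
s(P, G) = 6 - 4*G
B(a) = 723/16 (B(a) = -3 + 3*(-4)**2 + 3/((-4)**2) = -3 + 3*16 + 3/16 = -3 + 48 + 3*(1/16) = -3 + 48 + 3/16 = 723/16)
-63/B(s(6, -3))*296 = -63/723/16*296 = -63*16/723*296 = -336/241*296 = -99456/241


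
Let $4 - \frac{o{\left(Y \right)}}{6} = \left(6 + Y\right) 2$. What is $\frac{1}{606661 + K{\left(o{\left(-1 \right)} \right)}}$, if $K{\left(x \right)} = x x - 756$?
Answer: $\frac{1}{607201} \approx 1.6469 \cdot 10^{-6}$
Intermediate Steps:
$o{\left(Y \right)} = -48 - 12 Y$ ($o{\left(Y \right)} = 24 - 6 \left(6 + Y\right) 2 = 24 - 6 \left(12 + 2 Y\right) = 24 - \left(72 + 12 Y\right) = -48 - 12 Y$)
$K{\left(x \right)} = -756 + x^{2}$ ($K{\left(x \right)} = x^{2} - 756 = -756 + x^{2}$)
$\frac{1}{606661 + K{\left(o{\left(-1 \right)} \right)}} = \frac{1}{606661 - \left(756 - \left(-48 - -12\right)^{2}\right)} = \frac{1}{606661 - \left(756 - \left(-48 + 12\right)^{2}\right)} = \frac{1}{606661 - \left(756 - \left(-36\right)^{2}\right)} = \frac{1}{606661 + \left(-756 + 1296\right)} = \frac{1}{606661 + 540} = \frac{1}{607201}$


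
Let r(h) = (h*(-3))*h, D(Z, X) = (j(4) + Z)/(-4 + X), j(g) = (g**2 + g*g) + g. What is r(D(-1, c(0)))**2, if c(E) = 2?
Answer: 13505625/16 ≈ 8.4410e+5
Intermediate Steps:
j(g) = g + 2*g**2 (j(g) = (g**2 + g**2) + g = 2*g**2 + g = g + 2*g**2)
D(Z, X) = (36 + Z)/(-4 + X) (D(Z, X) = (4*(1 + 2*4) + Z)/(-4 + X) = (4*(1 + 8) + Z)/(-4 + X) = (4*9 + Z)/(-4 + X) = (36 + Z)/(-4 + X))
r(h) = -3*h**2 (r(h) = (-3*h)*h = -3*h**2)
r(D(-1, c(0)))**2 = (-3*(36 - 1)**2/(-4 + 2)**2)**2 = (-3*(35/(-2))**2)**2 = (-3*(-1/2*35)**2)**2 = (-3*(-35/2)**2)**2 = (-3*1225/4)**2 = (-3675/4)**2 = 13505625/16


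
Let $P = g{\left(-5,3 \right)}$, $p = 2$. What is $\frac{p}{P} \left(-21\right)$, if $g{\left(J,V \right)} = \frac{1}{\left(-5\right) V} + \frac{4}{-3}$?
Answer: $30$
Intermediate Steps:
$g{\left(J,V \right)} = - \frac{4}{3} - \frac{1}{5 V}$ ($g{\left(J,V \right)} = - \frac{1}{5 V} + 4 \left(- \frac{1}{3}\right) = - \frac{1}{5 V} - \frac{4}{3} = - \frac{4}{3} - \frac{1}{5 V}$)
$P = - \frac{7}{5}$ ($P = \frac{-3 - 60}{15 \cdot 3} = \frac{1}{15} \cdot \frac{1}{3} \left(-3 - 60\right) = \frac{1}{15} \cdot \frac{1}{3} \left(-63\right) = - \frac{7}{5} \approx -1.4$)
$\frac{p}{P} \left(-21\right) = \frac{2}{- \frac{7}{5}} \left(-21\right) = 2 \left(- \frac{5}{7}\right) \left(-21\right) = \left(- \frac{10}{7}\right) \left(-21\right) = 30$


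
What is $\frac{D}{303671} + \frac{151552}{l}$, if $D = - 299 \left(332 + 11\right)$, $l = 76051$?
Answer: $\frac{38222384985}{23094483221} \approx 1.655$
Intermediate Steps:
$D = -102557$ ($D = \left(-299\right) 343 = -102557$)
$\frac{D}{303671} + \frac{151552}{l} = - \frac{102557}{303671} + \frac{151552}{76051} = \frac{38222384985}{23094483221}$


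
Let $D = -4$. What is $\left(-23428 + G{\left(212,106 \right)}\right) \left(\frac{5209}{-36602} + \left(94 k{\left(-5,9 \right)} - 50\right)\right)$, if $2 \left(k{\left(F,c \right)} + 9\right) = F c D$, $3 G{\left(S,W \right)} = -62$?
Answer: $- \frac{9737726616187}{54903} \approx -1.7736 \cdot 10^{8}$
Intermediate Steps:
$G{\left(S,W \right)} = - \frac{62}{3}$ ($G{\left(S,W \right)} = \frac{1}{3} \left(-62\right) = - \frac{62}{3}$)
$k{\left(F,c \right)} = -9 - 2 F c$ ($k{\left(F,c \right)} = -9 + \frac{F c \left(-4\right)}{2} = -9 + \frac{\left(-4\right) F c}{2} = -9 - 2 F c$)
$\left(-23428 + G{\left(212,106 \right)}\right) \left(\frac{5209}{-36602} + \left(94 k{\left(-5,9 \right)} - 50\right)\right) = \left(-23428 - \frac{62}{3}\right) \left(\frac{5209}{-36602} - \left(50 - 94 \left(-9 - \left(-10\right) 9\right)\right)\right) = - \frac{70346 \left(5209 \left(- \frac{1}{36602}\right) - \left(50 - 94 \left(-9 + 90\right)\right)\right)}{3} = - \frac{70346 \left(- \frac{5209}{36602} + \left(94 \cdot 81 - 50\right)\right)}{3} = - \frac{70346 \left(- \frac{5209}{36602} + \left(7614 - 50\right)\right)}{3} = - \frac{70346 \left(- \frac{5209}{36602} + 7564\right)}{3} = \left(- \frac{70346}{3}\right) \frac{276852319}{36602} = - \frac{9737726616187}{54903}$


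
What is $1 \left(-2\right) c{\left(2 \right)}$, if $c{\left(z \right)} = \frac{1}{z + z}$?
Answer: $- \frac{1}{2} \approx -0.5$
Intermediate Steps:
$c{\left(z \right)} = \frac{1}{2 z}$
$1 \left(-2\right) c{\left(2 \right)} = 1 \left(-2\right) \frac{1}{2 \cdot 2} = - 2 \cdot \frac{1}{2} \cdot \frac{1}{2} = \left(-2\right) \frac{1}{4} = - \frac{1}{2}$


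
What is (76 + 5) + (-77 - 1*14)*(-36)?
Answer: 3357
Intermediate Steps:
(76 + 5) + (-77 - 1*14)*(-36) = 81 + (-77 - 14)*(-36) = 81 - 91*(-36) = 81 + 3276 = 3357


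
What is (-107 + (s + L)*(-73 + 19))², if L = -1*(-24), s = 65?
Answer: 24137569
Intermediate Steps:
L = 24
(-107 + (s + L)*(-73 + 19))² = (-107 + (65 + 24)*(-73 + 19))² = (-107 + 89*(-54))² = (-107 - 4806)² = (-4913)² = 24137569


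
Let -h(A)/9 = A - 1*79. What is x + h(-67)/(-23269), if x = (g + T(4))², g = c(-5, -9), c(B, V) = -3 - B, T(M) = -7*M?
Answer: 15728530/23269 ≈ 675.94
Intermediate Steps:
h(A) = 711 - 9*A (h(A) = -9*(A - 1*79) = -9*(A - 79) = -9*(-79 + A) = 711 - 9*A)
g = 2 (g = -3 - 1*(-5) = -3 + 5 = 2)
x = 676 (x = (2 - 7*4)² = (2 - 28)² = (-26)² = 676)
x + h(-67)/(-23269) = 676 + (711 - 9*(-67))/(-23269) = 676 + (711 + 603)*(-1/23269) = 676 + 1314*(-1/23269) = 676 - 1314/23269 = 15728530/23269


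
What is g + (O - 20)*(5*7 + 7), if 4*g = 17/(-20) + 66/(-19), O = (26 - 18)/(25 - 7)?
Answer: -3750209/4560 ≈ -822.41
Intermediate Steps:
O = 4/9 (O = 8/18 = 8*(1/18) = 4/9 ≈ 0.44444)
g = -1643/1520 (g = (17/(-20) + 66/(-19))/4 = (17*(-1/20) + 66*(-1/19))/4 = (-17/20 - 66/19)/4 = (1/4)*(-1643/380) = -1643/1520 ≈ -1.0809)
g + (O - 20)*(5*7 + 7) = -1643/1520 + (4/9 - 20)*(5*7 + 7) = -1643/1520 - 176*(35 + 7)/9 = -1643/1520 - 176/9*42 = -1643/1520 - 2464/3 = -3750209/4560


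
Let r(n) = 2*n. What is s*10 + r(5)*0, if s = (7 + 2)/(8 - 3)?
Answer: 18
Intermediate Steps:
s = 9/5 ≈ 1.8000
s*10 + r(5)*0 = (9/5)*10 + (2*5)*0 = 18 + 10*0 = 18 + 0 = 18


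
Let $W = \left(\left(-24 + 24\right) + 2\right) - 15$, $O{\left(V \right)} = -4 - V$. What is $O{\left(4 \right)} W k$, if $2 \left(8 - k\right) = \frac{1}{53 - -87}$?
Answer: $\frac{29107}{35} \approx 831.63$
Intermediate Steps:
$W = -13$ ($W = \left(0 + 2\right) - 15 = 2 - 15 = -13$)
$k = \frac{2239}{280}$ ($k = 8 - \frac{1}{2 \left(53 - -87\right)} = 8 - \frac{1}{2 \left(53 + 87\right)} = 8 - \frac{1}{2 \cdot 140} = 8 - \frac{1}{280} = \frac{2239}{280} \approx 7.9964$)
$O{\left(4 \right)} W k = \left(-4 - 4\right) \left(-13\right) \frac{2239}{280} = \left(-8\right) \left(-13\right) \frac{2239}{280} = 104 \cdot \frac{2239}{280} = \frac{29107}{35}$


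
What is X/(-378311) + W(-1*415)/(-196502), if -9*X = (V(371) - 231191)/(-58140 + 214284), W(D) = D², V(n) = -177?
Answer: -2861298782946698/3264628563011691 ≈ -0.87645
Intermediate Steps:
X = 28921/175662 (X = -(-177 - 231191)/(9*(-58140 + 214284)) = -(-231368)/(9*156144) = -⅑*(-28921/19518) = 28921/175662 ≈ 0.16464)
X/(-378311) + W(-1*415)/(-196502) = (28921/175662)/(-378311) + (-1*415)²/(-196502) = (28921/175662)*(-1/378311) + (-415)²*(-1/196502) = -28921/66454866882 + 172225*(-1/196502) = -28921/66454866882 - 172225/196502 = -2861298782946698/3264628563011691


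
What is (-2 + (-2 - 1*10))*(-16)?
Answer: 224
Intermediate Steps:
(-2 + (-2 - 1*10))*(-16) = (-2 + (-2 - 10))*(-16) = (-2 - 12)*(-16) = -14*(-16) = 224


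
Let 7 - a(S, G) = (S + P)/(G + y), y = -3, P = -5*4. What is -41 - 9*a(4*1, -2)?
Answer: -376/5 ≈ -75.200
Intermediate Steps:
P = -20
a(S, G) = 7 - (-20 + S)/(-3 + G) (a(S, G) = 7 - (S - 20)/(G - 3) = 7 - (-20 + S)/(-3 + G))
-41 - 9*a(4*1, -2) = -41 - 9*(-1 - 4 + 7*(-2))/(-3 - 2) = -41 - 9*(-1 - 1*4 - 14)/(-5) = -41 - (-9)*(-1 - 4 - 14)/5 = -41 - (-9)*(-19)/5 = -41 - 9*19/5 = -41 - 171/5 = -376/5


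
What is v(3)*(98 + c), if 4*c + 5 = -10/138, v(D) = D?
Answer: 13349/46 ≈ 290.20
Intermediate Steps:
c = -175/138 (c = -5/4 + (-10/138)/4 = -5/4 + (-10*1/138)/4 = -5/4 + (1/4)*(-5/69) = -5/4 - 5/276 = -175/138 ≈ -1.2681)
v(3)*(98 + c) = 3*(98 - 175/138) = 3*(13349/138) = 13349/46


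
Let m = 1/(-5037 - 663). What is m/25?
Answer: -1/142500 ≈ -7.0175e-6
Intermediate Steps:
m = -1/5700 (m = 1/(-5700) = -1/5700 ≈ -0.00017544)
m/25 = -1/5700/25 = -1/5700*1/25 = -1/142500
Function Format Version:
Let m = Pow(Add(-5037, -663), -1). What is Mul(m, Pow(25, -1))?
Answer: Rational(-1, 142500) ≈ -7.0175e-6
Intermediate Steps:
m = Rational(-1, 5700) (m = Pow(-5700, -1) = Rational(-1, 5700) ≈ -0.00017544)
Mul(m, Pow(25, -1)) = Mul(Rational(-1, 5700), Pow(25, -1)) = Mul(Rational(-1, 5700), Rational(1, 25)) = Rational(-1, 142500)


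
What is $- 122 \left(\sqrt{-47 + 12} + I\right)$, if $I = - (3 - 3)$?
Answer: $- 122 i \sqrt{35} \approx - 721.76 i$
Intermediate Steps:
$I = 0$ ($I = \left(-1\right) 0 = 0$)
$- 122 \left(\sqrt{-47 + 12} + I\right) = - 122 \left(\sqrt{-47 + 12} + 0\right) = - 122 \left(\sqrt{-35} + 0\right) = - 122 \left(i \sqrt{35} + 0\right) = - 122 i \sqrt{35}$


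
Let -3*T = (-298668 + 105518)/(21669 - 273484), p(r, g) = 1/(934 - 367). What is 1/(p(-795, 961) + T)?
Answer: -28555821/7250707 ≈ -3.9384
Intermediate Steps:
p(r, g) = 1/567
T = -38630/151089 (T = -(-298668 + 105518)/(3*(21669 - 273484)) = -(-193150)/(3*(-251815)) = -(-193150)*(-1)/(3*251815) = -⅓*38630/50363 = -38630/151089 ≈ -0.25568)
1/(p(-795, 961) + T) = 1/(1/567 - 38630/151089) = 1/(-7250707/28555821) = -28555821/7250707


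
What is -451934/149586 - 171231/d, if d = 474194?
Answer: -119959075781/35466391842 ≈ -3.3823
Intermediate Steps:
-451934/149586 - 171231/d = -451934/149586 - 171231/474194 = -451934*1/149586 - 171231*1/474194 = -225967/74793 - 171231/474194 = -119959075781/35466391842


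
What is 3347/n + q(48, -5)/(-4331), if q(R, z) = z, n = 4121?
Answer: 14516462/17848051 ≈ 0.81334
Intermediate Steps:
3347/n + q(48, -5)/(-4331) = 3347/4121 - 5/(-4331) = 3347*(1/4121) - 5*(-1/4331) = 3347/4121 + 5/4331 = 14516462/17848051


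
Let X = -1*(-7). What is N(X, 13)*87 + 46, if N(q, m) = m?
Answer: 1177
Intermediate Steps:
X = 7
N(X, 13)*87 + 46 = 13*87 + 46 = 1131 + 46 = 1177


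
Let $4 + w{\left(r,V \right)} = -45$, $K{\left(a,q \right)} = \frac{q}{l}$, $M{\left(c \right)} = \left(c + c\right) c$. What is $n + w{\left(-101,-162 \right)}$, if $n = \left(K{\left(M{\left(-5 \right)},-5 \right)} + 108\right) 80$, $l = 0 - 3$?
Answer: $\frac{26173}{3} \approx 8724.3$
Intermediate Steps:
$l = -3$
$M{\left(c \right)} = 2 c^{2}$ ($M{\left(c \right)} = 2 c c = 2 c^{2}$)
$K{\left(a,q \right)} = - \frac{q}{3}$ ($K{\left(a,q \right)} = \frac{q}{-3} = q \left(- \frac{1}{3}\right) = - \frac{q}{3}$)
$n = \frac{26320}{3}$ ($n = \left(\left(- \frac{1}{3}\right) \left(-5\right) + 108\right) 80 = \left(\frac{5}{3} + 108\right) 80 = \frac{329}{3} \cdot 80 = \frac{26320}{3} \approx 8773.3$)
$w{\left(r,V \right)} = -49$ ($w{\left(r,V \right)} = -4 - 45 = -49$)
$n + w{\left(-101,-162 \right)} = \frac{26320}{3} - 49 = \frac{26173}{3}$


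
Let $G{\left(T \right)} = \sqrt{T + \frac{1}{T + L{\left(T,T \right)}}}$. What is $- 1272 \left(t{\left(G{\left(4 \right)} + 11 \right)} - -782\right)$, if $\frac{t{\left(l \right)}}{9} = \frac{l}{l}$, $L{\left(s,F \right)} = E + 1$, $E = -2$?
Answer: $-1006152$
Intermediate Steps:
$L{\left(s,F \right)} = -1$ ($L{\left(s,F \right)} = -2 + 1 = -1$)
$G{\left(T \right)} = \sqrt{T + \frac{1}{-1 + T}}$ ($G{\left(T \right)} = \sqrt{T + \frac{1}{T - 1}} = \sqrt{T + \frac{1}{-1 + T}}$)
$t{\left(l \right)} = 9$ ($t{\left(l \right)} = 9 \frac{l}{l} = 9 \cdot 1 = 9$)
$- 1272 \left(t{\left(G{\left(4 \right)} + 11 \right)} - -782\right) = - 1272 \left(9 - -782\right) = - 1272 \left(9 + 782\right) = \left(-1272\right) 791 = -1006152$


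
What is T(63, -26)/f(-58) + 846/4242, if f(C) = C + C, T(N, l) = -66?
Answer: 31509/41006 ≈ 0.76840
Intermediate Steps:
f(C) = 2*C
T(63, -26)/f(-58) + 846/4242 = -66/(2*(-58)) + 846/4242 = -66/(-116) + 846*(1/4242) = -66*(-1/116) + 141/707 = 33/58 + 141/707 = 31509/41006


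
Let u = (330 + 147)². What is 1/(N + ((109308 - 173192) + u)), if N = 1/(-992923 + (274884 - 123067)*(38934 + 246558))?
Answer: 43341546041/7092627301879446 ≈ 6.1108e-6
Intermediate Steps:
u = 227529 (u = 477² = 227529)
N = 1/43341546041 (N = 1/(-992923 + 151817*285492) = 1/(-992923 + 43342538964) = 1/43341546041 ≈ 2.3073e-11)
1/(N + ((109308 - 173192) + u)) = 1/(1/43341546041 + ((109308 - 173192) + 227529)) = 1/(1/43341546041 + (-63884 + 227529)) = 1/(1/43341546041 + 163645) = 1/(7092627301879446/43341546041) = 43341546041/7092627301879446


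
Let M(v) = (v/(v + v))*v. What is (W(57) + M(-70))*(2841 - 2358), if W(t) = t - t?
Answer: -16905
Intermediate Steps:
W(t) = 0
M(v) = v/2 (M(v) = (v/((2*v)))*v = ((1/(2*v))*v)*v = v/2)
(W(57) + M(-70))*(2841 - 2358) = (0 + (½)*(-70))*(2841 - 2358) = (0 - 35)*483 = -35*483 = -16905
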